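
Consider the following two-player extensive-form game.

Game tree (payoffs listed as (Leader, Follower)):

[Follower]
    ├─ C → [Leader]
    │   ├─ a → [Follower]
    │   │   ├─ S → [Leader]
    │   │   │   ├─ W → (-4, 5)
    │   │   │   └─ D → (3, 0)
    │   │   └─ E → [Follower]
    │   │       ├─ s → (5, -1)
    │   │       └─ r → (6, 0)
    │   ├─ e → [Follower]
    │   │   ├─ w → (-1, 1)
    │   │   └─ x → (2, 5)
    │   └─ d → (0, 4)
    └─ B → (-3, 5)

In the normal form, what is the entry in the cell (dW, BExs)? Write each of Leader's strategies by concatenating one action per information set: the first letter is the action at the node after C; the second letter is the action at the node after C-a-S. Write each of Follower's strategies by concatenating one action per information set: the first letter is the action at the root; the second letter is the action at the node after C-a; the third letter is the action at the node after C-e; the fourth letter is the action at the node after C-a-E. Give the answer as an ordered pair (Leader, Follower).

(-3, 5)

Trace the play path from the root:
  Follower plays B
→ terminal payoff (-3, 5).
(Leader's choice at the node after C is never reached on this path, so it doesn't affect the outcome.)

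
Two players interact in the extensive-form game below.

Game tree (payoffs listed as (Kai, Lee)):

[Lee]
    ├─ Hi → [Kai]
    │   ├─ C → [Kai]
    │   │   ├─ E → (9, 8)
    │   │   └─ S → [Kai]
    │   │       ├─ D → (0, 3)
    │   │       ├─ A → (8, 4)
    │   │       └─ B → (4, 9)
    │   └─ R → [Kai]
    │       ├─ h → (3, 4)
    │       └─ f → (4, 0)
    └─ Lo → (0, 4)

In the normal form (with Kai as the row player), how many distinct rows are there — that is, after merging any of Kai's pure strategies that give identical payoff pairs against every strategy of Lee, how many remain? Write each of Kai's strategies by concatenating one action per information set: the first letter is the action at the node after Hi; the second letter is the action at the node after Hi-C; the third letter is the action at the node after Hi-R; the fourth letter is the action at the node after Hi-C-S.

Kai has 24 pure strategies: CEhD, CEhA, CEhB, CEfD, CEfA, CEfB, CShD, CShA, CShB, CSfD, CSfA, CSfB, REhD, REhA, REhB, REfD, REfA, REfB, RShD, RShA, RShB, RSfD, RSfA, RSfB. Columns: Hi, Lo.
{CEhD, CEhA, CEhB, CEfD, CEfA, CEfB} → row (9,8) (0,4)
{CShD, CSfD} → row (0,3) (0,4)
{CShA, CSfA} → row (8,4) (0,4)
{CShB, CSfB} → row (4,9) (0,4)
{REhD, REhA, REhB, RShD, RShA, RShB} → row (3,4) (0,4)
{REfD, REfA, REfB, RSfD, RSfA, RSfB} → row (4,0) (0,4)
That's 6 distinct rows out of 24 strategies.

6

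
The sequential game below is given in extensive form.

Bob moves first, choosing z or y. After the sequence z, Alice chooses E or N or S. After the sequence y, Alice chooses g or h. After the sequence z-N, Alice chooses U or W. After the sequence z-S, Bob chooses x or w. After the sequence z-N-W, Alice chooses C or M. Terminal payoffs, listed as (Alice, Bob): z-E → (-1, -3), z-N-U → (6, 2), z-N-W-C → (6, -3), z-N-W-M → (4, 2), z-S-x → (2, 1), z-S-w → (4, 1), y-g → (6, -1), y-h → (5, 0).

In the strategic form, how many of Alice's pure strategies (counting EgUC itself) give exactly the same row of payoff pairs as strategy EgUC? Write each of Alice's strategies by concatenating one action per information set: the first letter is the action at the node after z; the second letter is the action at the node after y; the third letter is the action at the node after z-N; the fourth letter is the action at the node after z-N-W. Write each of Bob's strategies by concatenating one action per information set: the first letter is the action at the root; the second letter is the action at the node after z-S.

4

Row for EgUC (columns zx, zw, yx, yw): (-1,-3) (-1,-3) (6,-1) (6,-1).
Under EgUC, Alice's choice at the node after z-N and at the node after z-N-W can never be reached regardless of what Bob does, so varying those choices leaves every outcome unchanged.
Holding the reachable choices fixed and varying the unreachable ones freely already gives 2 × 2 = 4 equivalent strategies.
No other strategy reproduces this row, so those 4 are the full class: EgUC, EgUM, EgWC, EgWM.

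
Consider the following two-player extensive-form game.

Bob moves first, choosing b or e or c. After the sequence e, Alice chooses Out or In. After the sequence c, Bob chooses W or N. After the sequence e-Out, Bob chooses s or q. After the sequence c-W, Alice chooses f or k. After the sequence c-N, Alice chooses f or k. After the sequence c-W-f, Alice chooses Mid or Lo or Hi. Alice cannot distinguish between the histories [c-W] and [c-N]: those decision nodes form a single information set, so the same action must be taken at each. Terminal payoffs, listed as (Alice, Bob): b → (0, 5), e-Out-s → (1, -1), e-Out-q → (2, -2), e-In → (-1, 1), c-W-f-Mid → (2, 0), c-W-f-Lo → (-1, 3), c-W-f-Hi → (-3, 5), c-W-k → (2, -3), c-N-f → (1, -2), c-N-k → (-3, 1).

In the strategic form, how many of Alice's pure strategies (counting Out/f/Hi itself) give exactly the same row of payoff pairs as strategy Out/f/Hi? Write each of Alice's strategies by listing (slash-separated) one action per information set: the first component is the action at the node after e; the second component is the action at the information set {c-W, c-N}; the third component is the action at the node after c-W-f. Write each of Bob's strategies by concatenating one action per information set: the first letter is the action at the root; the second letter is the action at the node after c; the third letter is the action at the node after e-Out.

Row for Out/f/Hi (columns bWs, bWq, bNs, bNq, eWs, eWq, eNs, eNq, cWs, cWq, cNs, cNq): (0,5) (0,5) (0,5) (0,5) (1,-1) (2,-2) (1,-1) (2,-2) (-3,5) (-3,5) (1,-2) (1,-2).
Every one of Alice's information sets is on the play path for some reply by Bob when Alice follows Out/f/Hi.
Changing the action at any of them therefore changes at least one column, so only Out/f/Hi itself gives this row.

1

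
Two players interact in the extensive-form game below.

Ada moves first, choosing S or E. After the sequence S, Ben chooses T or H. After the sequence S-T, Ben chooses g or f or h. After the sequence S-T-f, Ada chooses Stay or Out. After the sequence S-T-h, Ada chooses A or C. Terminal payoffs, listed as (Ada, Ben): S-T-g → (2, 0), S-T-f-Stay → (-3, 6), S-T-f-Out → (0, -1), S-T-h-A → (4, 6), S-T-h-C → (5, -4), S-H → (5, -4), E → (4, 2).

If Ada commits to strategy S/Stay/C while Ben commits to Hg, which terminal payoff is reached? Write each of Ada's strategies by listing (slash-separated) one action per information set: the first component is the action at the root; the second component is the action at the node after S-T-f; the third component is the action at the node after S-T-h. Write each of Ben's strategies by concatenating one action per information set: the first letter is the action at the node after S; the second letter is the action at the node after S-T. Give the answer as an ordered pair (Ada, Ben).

(5, -4)

Trace the play path from the root:
  Ada plays S
  Ben plays H at [S]
→ terminal payoff (5, -4).
(Ada's choice at the node after S-T-f is never reached on this path, so it doesn't affect the outcome.)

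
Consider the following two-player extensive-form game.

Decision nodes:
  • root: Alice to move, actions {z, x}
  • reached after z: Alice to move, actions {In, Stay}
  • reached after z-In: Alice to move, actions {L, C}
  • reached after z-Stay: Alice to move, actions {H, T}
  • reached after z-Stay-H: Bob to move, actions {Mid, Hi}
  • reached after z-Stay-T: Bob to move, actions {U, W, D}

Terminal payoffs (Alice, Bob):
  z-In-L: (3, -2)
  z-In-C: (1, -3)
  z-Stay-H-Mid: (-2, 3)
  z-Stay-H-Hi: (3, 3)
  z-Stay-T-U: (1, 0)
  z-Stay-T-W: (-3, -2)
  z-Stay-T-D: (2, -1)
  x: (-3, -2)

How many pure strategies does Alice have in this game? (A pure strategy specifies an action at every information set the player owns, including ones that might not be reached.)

Alice owns the root with actions {z, x} — two choices.
Alice owns the node after z with actions {In, Stay} — two choices.
Alice owns the node after z-In with actions {L, C} — two choices.
Alice owns the node after z-Stay with actions {H, T} — two choices.
A pure strategy fixes one action at each information set independently, so the count is the product 2 × 2 × 2 × 2 = 16.

16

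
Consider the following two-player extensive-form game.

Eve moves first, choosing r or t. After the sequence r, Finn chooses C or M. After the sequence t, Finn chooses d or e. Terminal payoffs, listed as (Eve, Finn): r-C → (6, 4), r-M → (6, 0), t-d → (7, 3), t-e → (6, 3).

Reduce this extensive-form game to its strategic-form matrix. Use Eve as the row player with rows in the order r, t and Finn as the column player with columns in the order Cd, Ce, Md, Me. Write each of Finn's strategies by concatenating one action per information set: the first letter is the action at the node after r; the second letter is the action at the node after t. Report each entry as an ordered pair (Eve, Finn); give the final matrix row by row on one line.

Row r: Cd→(6,4), Ce→(6,4), Md→(6,0), Me→(6,0)
Row t: Cd→(7,3), Ce→(6,3), Md→(7,3), Me→(6,3)

r: (6,4) (6,4) (6,0) (6,0) | t: (7,3) (6,3) (7,3) (6,3)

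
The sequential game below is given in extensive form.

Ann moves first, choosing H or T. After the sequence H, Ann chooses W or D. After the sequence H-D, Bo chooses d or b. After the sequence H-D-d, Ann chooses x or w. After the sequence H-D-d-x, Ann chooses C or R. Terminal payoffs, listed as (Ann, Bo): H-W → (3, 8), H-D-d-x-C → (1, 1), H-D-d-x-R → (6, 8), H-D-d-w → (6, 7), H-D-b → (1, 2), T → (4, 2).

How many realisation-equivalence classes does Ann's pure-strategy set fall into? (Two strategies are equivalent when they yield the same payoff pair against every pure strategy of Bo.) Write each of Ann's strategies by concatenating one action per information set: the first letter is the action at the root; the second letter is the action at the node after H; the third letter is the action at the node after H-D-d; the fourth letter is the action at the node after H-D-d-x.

Ann has 16 pure strategies: HWxC, HWxR, HWwC, HWwR, HDxC, HDxR, HDwC, HDwR, TWxC, TWxR, TWwC, TWwR, TDxC, TDxR, TDwC, TDwR. Columns: d, b.
{HWxC, HWxR, HWwC, HWwR} → row (3,8) (3,8)
{HDxC} → row (1,1) (1,2)
{HDxR} → row (6,8) (1,2)
{HDwC, HDwR} → row (6,7) (1,2)
{TWxC, TWxR, TWwC, TWwR, TDxC, TDxR, TDwC, TDwR} → row (4,2) (4,2)
That's 5 distinct rows out of 16 strategies.

5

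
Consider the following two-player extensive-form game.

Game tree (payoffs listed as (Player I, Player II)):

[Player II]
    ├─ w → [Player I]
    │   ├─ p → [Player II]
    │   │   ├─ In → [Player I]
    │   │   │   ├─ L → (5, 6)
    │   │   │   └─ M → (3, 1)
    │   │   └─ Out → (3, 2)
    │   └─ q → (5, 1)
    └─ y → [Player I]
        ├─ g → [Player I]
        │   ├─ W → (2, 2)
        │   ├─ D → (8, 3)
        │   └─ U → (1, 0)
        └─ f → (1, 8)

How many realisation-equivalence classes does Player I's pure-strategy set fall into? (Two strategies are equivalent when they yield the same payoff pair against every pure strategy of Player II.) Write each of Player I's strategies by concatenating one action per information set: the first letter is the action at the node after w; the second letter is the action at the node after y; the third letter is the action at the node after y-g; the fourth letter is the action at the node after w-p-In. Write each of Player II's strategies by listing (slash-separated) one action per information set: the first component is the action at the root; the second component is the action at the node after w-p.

Player I has 24 pure strategies: pgWL, pgWM, pgDL, pgDM, pgUL, pgUM, pfWL, pfWM, pfDL, pfDM, pfUL, pfUM, qgWL, qgWM, qgDL, qgDM, qgUL, qgUM, qfWL, qfWM, qfDL, qfDM, qfUL, qfUM. Columns: w/In, w/Out, y/In, y/Out.
{pgWL} → row (5,6) (3,2) (2,2) (2,2)
{pgWM} → row (3,1) (3,2) (2,2) (2,2)
{pgDL} → row (5,6) (3,2) (8,3) (8,3)
{pgDM} → row (3,1) (3,2) (8,3) (8,3)
{pgUL} → row (5,6) (3,2) (1,0) (1,0)
{pgUM} → row (3,1) (3,2) (1,0) (1,0)
{pfWL, pfDL, pfUL} → row (5,6) (3,2) (1,8) (1,8)
{pfWM, pfDM, pfUM} → row (3,1) (3,2) (1,8) (1,8)
{qgWL, qgWM} → row (5,1) (5,1) (2,2) (2,2)
{qgDL, qgDM} → row (5,1) (5,1) (8,3) (8,3)
{qgUL, qgUM} → row (5,1) (5,1) (1,0) (1,0)
{qfWL, qfWM, qfDL, qfDM, qfUL, qfUM} → row (5,1) (5,1) (1,8) (1,8)
That's 12 distinct rows out of 24 strategies.

12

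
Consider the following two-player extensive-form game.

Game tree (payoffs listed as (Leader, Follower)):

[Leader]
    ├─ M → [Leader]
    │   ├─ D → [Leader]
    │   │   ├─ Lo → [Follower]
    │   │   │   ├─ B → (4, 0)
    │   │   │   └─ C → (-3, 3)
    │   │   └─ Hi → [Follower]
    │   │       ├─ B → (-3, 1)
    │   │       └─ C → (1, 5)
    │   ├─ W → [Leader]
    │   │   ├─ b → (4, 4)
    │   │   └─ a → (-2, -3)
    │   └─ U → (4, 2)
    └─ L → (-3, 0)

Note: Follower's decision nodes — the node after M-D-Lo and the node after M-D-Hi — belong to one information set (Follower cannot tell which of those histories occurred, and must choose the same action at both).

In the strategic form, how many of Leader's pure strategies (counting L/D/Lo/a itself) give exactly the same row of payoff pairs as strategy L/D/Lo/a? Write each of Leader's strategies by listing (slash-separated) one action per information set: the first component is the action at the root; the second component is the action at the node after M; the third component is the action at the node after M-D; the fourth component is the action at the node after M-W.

Row for L/D/Lo/a (columns B, C): (-3,0) (-3,0).
Under L/D/Lo/a, Leader's choice at the node after M and at the node after M-D and at the node after M-W can never be reached regardless of what Follower does, so varying those choices leaves every outcome unchanged.
Holding the reachable choices fixed and varying the unreachable ones freely already gives 3 × 2 × 2 = 12 equivalent strategies.
No other strategy reproduces this row, so those 12 are the full class: L/D/Lo/b, L/D/Lo/a, L/D/Hi/b, L/D/Hi/a, L/W/Lo/b, L/W/Lo/a, L/W/Hi/b, L/W/Hi/a, L/U/Lo/b, L/U/Lo/a, L/U/Hi/b, L/U/Hi/a.

12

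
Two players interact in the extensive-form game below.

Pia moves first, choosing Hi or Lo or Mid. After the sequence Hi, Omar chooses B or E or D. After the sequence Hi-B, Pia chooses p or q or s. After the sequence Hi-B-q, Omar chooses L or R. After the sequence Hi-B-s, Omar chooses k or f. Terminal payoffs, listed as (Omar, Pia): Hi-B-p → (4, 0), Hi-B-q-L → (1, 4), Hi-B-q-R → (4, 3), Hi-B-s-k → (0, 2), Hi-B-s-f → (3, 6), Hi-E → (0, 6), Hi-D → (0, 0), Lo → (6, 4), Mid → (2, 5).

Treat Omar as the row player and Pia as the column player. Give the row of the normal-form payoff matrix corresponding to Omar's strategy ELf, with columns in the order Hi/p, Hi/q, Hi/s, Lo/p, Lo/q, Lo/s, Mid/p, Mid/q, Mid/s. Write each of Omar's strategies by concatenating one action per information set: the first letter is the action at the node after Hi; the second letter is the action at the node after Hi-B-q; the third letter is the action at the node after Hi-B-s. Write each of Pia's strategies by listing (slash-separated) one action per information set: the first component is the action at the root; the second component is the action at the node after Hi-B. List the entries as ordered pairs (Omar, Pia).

vs Hi/p: Pia plays Hi → Omar plays E at [Hi] → (0, 6)
vs Hi/q: Pia plays Hi → Omar plays E at [Hi] → (0, 6)
vs Hi/s: Pia plays Hi → Omar plays E at [Hi] → (0, 6)
vs Lo/p: Pia plays Lo → (6, 4)
vs Lo/q: Pia plays Lo → (6, 4)
vs Lo/s: Pia plays Lo → (6, 4)
vs Mid/p: Pia plays Mid → (2, 5)
vs Mid/q: Pia plays Mid → (2, 5)
vs Mid/s: Pia plays Mid → (2, 5)

(0,6) (0,6) (0,6) (6,4) (6,4) (6,4) (2,5) (2,5) (2,5)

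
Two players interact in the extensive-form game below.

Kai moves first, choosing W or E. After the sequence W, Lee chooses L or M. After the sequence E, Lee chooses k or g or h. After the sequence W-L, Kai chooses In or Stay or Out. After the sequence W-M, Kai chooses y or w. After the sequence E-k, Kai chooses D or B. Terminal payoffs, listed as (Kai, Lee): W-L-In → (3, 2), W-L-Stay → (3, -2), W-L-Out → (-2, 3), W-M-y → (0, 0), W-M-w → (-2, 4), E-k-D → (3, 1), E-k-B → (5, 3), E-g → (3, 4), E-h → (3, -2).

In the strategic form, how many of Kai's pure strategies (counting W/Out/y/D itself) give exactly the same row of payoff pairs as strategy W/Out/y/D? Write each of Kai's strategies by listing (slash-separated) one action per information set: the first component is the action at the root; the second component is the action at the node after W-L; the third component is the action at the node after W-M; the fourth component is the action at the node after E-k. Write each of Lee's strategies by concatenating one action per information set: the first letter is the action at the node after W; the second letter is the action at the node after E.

Row for W/Out/y/D (columns Lk, Lg, Lh, Mk, Mg, Mh): (-2,3) (-2,3) (-2,3) (0,0) (0,0) (0,0).
Under W/Out/y/D, Kai's choice at the node after E-k can never be reached regardless of what Lee does, so varying those choices leaves every outcome unchanged.
Holding the reachable choices fixed and varying the unreachable one freely already gives 2 equivalent strategies.
No other strategy reproduces this row, so those 2 are the full class: W/Out/y/D, W/Out/y/B.

2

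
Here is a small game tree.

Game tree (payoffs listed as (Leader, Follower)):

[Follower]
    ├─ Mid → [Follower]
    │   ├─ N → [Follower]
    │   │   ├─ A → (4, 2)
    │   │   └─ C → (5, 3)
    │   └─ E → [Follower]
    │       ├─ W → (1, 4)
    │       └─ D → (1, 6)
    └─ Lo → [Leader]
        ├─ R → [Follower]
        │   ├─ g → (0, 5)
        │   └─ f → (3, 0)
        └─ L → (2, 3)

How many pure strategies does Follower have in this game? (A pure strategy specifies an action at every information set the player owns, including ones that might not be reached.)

32

Follower owns the root with actions {Mid, Lo} — two choices.
Follower owns the node after Mid with actions {N, E} — two choices.
Follower owns the node after Mid-N with actions {A, C} — two choices.
Follower owns the node after Mid-E with actions {W, D} — two choices.
Follower owns the node after Lo-R with actions {g, f} — two choices.
A pure strategy fixes one action at each information set independently, so the count is the product 2 × 2 × 2 × 2 × 2 = 32.
(For reference, Leader has 2 pure strategies, giving a 32×2 normal-form matrix.)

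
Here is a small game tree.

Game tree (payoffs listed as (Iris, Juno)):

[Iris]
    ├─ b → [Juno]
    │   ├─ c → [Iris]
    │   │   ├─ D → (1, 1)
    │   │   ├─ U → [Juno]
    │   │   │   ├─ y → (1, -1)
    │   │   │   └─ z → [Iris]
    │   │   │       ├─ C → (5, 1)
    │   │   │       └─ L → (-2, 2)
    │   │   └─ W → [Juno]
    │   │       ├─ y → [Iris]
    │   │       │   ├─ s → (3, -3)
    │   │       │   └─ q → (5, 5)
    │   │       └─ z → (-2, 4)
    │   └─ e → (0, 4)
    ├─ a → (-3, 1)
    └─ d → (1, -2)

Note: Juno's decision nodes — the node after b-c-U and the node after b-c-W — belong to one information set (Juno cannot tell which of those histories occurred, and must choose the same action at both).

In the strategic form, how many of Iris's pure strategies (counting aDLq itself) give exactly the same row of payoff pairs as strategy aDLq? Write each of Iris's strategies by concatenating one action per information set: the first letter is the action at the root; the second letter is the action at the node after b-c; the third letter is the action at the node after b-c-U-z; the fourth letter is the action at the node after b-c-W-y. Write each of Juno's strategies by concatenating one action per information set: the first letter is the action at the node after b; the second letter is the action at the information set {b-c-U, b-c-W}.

12

Row for aDLq (columns cy, cz, ey, ez): (-3,1) (-3,1) (-3,1) (-3,1).
Under aDLq, Iris's choice at the node after b-c and at the node after b-c-U-z and at the node after b-c-W-y can never be reached regardless of what Juno does, so varying those choices leaves every outcome unchanged.
Holding the reachable choices fixed and varying the unreachable ones freely already gives 3 × 2 × 2 = 12 equivalent strategies.
No other strategy reproduces this row, so those 12 are the full class: aDCs, aDCq, aDLs, aDLq, aUCs, aUCq, aULs, aULq, aWCs, aWCq, aWLs, aWLq.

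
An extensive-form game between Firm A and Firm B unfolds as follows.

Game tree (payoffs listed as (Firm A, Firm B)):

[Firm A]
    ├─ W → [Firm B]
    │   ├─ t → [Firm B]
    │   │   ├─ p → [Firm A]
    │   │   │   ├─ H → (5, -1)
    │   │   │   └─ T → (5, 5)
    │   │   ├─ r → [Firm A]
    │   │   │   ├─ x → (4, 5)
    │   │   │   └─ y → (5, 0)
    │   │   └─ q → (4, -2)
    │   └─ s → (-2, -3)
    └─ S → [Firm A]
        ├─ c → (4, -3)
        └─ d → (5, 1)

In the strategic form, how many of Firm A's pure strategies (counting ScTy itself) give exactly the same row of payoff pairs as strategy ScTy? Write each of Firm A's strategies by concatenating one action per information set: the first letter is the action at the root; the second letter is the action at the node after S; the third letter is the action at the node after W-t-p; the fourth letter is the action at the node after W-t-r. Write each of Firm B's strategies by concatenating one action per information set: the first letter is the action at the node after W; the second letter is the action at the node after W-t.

4

Row for ScTy (columns tp, tr, tq, sp, sr, sq): (4,-3) (4,-3) (4,-3) (4,-3) (4,-3) (4,-3).
Under ScTy, Firm A's choice at the node after W-t-p and at the node after W-t-r can never be reached regardless of what Firm B does, so varying those choices leaves every outcome unchanged.
Holding the reachable choices fixed and varying the unreachable ones freely already gives 2 × 2 = 4 equivalent strategies.
No other strategy reproduces this row, so those 4 are the full class: ScHx, ScHy, ScTx, ScTy.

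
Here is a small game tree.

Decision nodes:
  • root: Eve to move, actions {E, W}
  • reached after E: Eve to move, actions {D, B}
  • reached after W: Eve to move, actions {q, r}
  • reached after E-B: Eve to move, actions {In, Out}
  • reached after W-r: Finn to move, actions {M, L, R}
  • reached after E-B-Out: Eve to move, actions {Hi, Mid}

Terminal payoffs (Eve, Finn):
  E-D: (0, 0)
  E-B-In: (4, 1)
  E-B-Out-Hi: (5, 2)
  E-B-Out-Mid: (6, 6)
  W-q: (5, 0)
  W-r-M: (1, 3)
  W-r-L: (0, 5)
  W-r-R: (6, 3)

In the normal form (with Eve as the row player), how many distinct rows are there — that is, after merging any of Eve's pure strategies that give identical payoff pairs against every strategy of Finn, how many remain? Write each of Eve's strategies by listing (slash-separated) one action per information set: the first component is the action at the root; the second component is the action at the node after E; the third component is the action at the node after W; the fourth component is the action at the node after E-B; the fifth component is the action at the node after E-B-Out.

Eve has 32 pure strategies: E/D/q/In/Hi, E/D/q/In/Mid, E/D/q/Out/Hi, E/D/q/Out/Mid, E/D/r/In/Hi, E/D/r/In/Mid, E/D/r/Out/Hi, E/D/r/Out/Mid, E/B/q/In/Hi, E/B/q/In/Mid, E/B/q/Out/Hi, E/B/q/Out/Mid, E/B/r/In/Hi, E/B/r/In/Mid, E/B/r/Out/Hi, E/B/r/Out/Mid, W/D/q/In/Hi, W/D/q/In/Mid, W/D/q/Out/Hi, W/D/q/Out/Mid, W/D/r/In/Hi, W/D/r/In/Mid, W/D/r/Out/Hi, W/D/r/Out/Mid, W/B/q/In/Hi, W/B/q/In/Mid, W/B/q/Out/Hi, W/B/q/Out/Mid, W/B/r/In/Hi, W/B/r/In/Mid, W/B/r/Out/Hi, W/B/r/Out/Mid. Columns: M, L, R.
{E/D/q/In/Hi, E/D/q/In/Mid, E/D/q/Out/Hi, E/D/q/Out/Mid, E/D/r/In/Hi, E/D/r/In/Mid, E/D/r/Out/Hi, E/D/r/Out/Mid} → row (0,0) (0,0) (0,0)
{E/B/q/In/Hi, E/B/q/In/Mid, E/B/r/In/Hi, E/B/r/In/Mid} → row (4,1) (4,1) (4,1)
{E/B/q/Out/Hi, E/B/r/Out/Hi} → row (5,2) (5,2) (5,2)
{E/B/q/Out/Mid, E/B/r/Out/Mid} → row (6,6) (6,6) (6,6)
{W/D/q/In/Hi, W/D/q/In/Mid, W/D/q/Out/Hi, W/D/q/Out/Mid, W/B/q/In/Hi, W/B/q/In/Mid, W/B/q/Out/Hi, W/B/q/Out/Mid} → row (5,0) (5,0) (5,0)
{W/D/r/In/Hi, W/D/r/In/Mid, W/D/r/Out/Hi, W/D/r/Out/Mid, W/B/r/In/Hi, W/B/r/In/Mid, W/B/r/Out/Hi, W/B/r/Out/Mid} → row (1,3) (0,5) (6,3)
That's 6 distinct rows out of 32 strategies.

6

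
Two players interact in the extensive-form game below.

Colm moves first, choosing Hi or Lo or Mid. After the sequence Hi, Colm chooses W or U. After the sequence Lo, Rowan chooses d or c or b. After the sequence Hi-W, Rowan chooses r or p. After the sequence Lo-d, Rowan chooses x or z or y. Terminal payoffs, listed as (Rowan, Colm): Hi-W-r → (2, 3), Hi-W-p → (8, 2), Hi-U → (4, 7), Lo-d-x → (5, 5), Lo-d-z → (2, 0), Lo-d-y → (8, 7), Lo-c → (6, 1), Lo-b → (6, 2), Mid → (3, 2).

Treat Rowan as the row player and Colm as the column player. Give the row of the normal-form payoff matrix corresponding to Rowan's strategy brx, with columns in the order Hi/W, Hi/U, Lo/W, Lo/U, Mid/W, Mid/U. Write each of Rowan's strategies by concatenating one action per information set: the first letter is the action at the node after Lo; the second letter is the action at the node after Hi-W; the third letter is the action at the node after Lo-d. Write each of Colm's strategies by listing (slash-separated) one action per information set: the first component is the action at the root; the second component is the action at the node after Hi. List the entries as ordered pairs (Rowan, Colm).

(2,3) (4,7) (6,2) (6,2) (3,2) (3,2)

vs Hi/W: Colm plays Hi → Colm plays W at [Hi] → Rowan plays r at [Hi-W] → (2, 3)
vs Hi/U: Colm plays Hi → Colm plays U at [Hi] → (4, 7)
vs Lo/W: Colm plays Lo → Rowan plays b at [Lo] → (6, 2)
vs Lo/U: Colm plays Lo → Rowan plays b at [Lo] → (6, 2)
vs Mid/W: Colm plays Mid → (3, 2)
vs Mid/U: Colm plays Mid → (3, 2)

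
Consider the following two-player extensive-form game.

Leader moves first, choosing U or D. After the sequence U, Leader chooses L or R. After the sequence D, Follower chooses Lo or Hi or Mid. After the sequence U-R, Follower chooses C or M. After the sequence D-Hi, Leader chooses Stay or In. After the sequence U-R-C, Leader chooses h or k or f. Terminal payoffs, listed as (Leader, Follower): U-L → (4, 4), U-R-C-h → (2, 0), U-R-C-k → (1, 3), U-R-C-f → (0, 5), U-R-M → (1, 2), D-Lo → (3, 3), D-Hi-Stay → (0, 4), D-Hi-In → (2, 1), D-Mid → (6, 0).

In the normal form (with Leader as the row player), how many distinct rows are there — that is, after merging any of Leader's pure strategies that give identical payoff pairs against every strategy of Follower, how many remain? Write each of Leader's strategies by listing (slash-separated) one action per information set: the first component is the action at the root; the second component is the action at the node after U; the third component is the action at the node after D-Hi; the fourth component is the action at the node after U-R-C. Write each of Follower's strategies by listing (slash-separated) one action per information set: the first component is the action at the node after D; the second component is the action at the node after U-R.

6

Leader has 24 pure strategies: U/L/Stay/h, U/L/Stay/k, U/L/Stay/f, U/L/In/h, U/L/In/k, U/L/In/f, U/R/Stay/h, U/R/Stay/k, U/R/Stay/f, U/R/In/h, U/R/In/k, U/R/In/f, D/L/Stay/h, D/L/Stay/k, D/L/Stay/f, D/L/In/h, D/L/In/k, D/L/In/f, D/R/Stay/h, D/R/Stay/k, D/R/Stay/f, D/R/In/h, D/R/In/k, D/R/In/f. Columns: Lo/C, Lo/M, Hi/C, Hi/M, Mid/C, Mid/M.
{U/L/Stay/h, U/L/Stay/k, U/L/Stay/f, U/L/In/h, U/L/In/k, U/L/In/f} → row (4,4) (4,4) (4,4) (4,4) (4,4) (4,4)
{U/R/Stay/h, U/R/In/h} → row (2,0) (1,2) (2,0) (1,2) (2,0) (1,2)
{U/R/Stay/k, U/R/In/k} → row (1,3) (1,2) (1,3) (1,2) (1,3) (1,2)
{U/R/Stay/f, U/R/In/f} → row (0,5) (1,2) (0,5) (1,2) (0,5) (1,2)
{D/L/Stay/h, D/L/Stay/k, D/L/Stay/f, D/R/Stay/h, D/R/Stay/k, D/R/Stay/f} → row (3,3) (3,3) (0,4) (0,4) (6,0) (6,0)
{D/L/In/h, D/L/In/k, D/L/In/f, D/R/In/h, D/R/In/k, D/R/In/f} → row (3,3) (3,3) (2,1) (2,1) (6,0) (6,0)
That's 6 distinct rows out of 24 strategies.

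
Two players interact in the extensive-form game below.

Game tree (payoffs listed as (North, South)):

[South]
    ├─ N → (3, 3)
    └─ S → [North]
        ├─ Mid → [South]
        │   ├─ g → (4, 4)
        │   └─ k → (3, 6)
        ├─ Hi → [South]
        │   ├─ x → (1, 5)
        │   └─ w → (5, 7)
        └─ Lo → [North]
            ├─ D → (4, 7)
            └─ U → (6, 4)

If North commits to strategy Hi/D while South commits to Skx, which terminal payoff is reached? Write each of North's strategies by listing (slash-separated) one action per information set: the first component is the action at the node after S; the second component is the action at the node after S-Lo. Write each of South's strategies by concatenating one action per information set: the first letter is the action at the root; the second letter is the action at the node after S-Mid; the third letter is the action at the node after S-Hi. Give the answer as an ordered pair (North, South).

Trace the play path from the root:
  South plays S
  North plays Hi at [S]
  South plays x at [S-Hi]
→ terminal payoff (1, 5).
(North's choice at the node after S-Lo is never reached on this path, so it doesn't affect the outcome.)

(1, 5)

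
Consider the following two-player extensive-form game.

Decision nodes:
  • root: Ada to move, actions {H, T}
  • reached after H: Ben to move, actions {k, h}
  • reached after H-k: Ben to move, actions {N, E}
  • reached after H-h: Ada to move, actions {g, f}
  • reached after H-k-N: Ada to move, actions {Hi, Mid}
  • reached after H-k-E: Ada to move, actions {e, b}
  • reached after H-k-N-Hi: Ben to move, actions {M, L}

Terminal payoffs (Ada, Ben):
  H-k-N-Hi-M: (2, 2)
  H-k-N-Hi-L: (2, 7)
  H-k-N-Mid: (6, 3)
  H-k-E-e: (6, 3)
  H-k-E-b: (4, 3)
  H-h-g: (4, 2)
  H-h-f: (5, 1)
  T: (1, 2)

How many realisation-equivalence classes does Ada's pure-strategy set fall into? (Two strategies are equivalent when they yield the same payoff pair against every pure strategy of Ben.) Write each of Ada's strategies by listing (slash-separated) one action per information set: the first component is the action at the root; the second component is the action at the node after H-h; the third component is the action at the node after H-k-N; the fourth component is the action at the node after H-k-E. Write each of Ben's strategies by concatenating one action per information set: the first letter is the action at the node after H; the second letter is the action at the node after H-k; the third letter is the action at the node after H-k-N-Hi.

9

Ada has 16 pure strategies: H/g/Hi/e, H/g/Hi/b, H/g/Mid/e, H/g/Mid/b, H/f/Hi/e, H/f/Hi/b, H/f/Mid/e, H/f/Mid/b, T/g/Hi/e, T/g/Hi/b, T/g/Mid/e, T/g/Mid/b, T/f/Hi/e, T/f/Hi/b, T/f/Mid/e, T/f/Mid/b. Columns: kNM, kNL, kEM, kEL, hNM, hNL, hEM, hEL.
{H/g/Hi/e} → row (2,2) (2,7) (6,3) (6,3) (4,2) (4,2) (4,2) (4,2)
{H/g/Hi/b} → row (2,2) (2,7) (4,3) (4,3) (4,2) (4,2) (4,2) (4,2)
{H/g/Mid/e} → row (6,3) (6,3) (6,3) (6,3) (4,2) (4,2) (4,2) (4,2)
{H/g/Mid/b} → row (6,3) (6,3) (4,3) (4,3) (4,2) (4,2) (4,2) (4,2)
{H/f/Hi/e} → row (2,2) (2,7) (6,3) (6,3) (5,1) (5,1) (5,1) (5,1)
{H/f/Hi/b} → row (2,2) (2,7) (4,3) (4,3) (5,1) (5,1) (5,1) (5,1)
{H/f/Mid/e} → row (6,3) (6,3) (6,3) (6,3) (5,1) (5,1) (5,1) (5,1)
{H/f/Mid/b} → row (6,3) (6,3) (4,3) (4,3) (5,1) (5,1) (5,1) (5,1)
{T/g/Hi/e, T/g/Hi/b, T/g/Mid/e, T/g/Mid/b, T/f/Hi/e, T/f/Hi/b, T/f/Mid/e, T/f/Mid/b} → row (1,2) (1,2) (1,2) (1,2) (1,2) (1,2) (1,2) (1,2)
That's 9 distinct rows out of 16 strategies.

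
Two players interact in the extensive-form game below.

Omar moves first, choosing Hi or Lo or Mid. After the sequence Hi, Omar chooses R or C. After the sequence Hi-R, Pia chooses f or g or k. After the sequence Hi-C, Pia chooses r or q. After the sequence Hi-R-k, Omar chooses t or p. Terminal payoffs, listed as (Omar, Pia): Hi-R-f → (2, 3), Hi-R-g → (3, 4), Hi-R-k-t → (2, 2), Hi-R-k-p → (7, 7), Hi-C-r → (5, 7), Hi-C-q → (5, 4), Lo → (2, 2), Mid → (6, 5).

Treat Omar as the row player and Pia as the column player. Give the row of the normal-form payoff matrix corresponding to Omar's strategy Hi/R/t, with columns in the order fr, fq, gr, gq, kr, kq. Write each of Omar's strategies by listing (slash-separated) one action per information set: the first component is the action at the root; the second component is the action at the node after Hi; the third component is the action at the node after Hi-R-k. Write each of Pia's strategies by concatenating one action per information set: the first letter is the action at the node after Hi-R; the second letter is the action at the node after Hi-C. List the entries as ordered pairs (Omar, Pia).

(2,3) (2,3) (3,4) (3,4) (2,2) (2,2)

vs fr: Omar plays Hi → Omar plays R at [Hi] → Pia plays f at [Hi-R] → (2, 3)
vs fq: Omar plays Hi → Omar plays R at [Hi] → Pia plays f at [Hi-R] → (2, 3)
vs gr: Omar plays Hi → Omar plays R at [Hi] → Pia plays g at [Hi-R] → (3, 4)
vs gq: Omar plays Hi → Omar plays R at [Hi] → Pia plays g at [Hi-R] → (3, 4)
vs kr: Omar plays Hi → Omar plays R at [Hi] → Pia plays k at [Hi-R] → Omar plays t at [Hi-R-k] → (2, 2)
vs kq: Omar plays Hi → Omar plays R at [Hi] → Pia plays k at [Hi-R] → Omar plays t at [Hi-R-k] → (2, 2)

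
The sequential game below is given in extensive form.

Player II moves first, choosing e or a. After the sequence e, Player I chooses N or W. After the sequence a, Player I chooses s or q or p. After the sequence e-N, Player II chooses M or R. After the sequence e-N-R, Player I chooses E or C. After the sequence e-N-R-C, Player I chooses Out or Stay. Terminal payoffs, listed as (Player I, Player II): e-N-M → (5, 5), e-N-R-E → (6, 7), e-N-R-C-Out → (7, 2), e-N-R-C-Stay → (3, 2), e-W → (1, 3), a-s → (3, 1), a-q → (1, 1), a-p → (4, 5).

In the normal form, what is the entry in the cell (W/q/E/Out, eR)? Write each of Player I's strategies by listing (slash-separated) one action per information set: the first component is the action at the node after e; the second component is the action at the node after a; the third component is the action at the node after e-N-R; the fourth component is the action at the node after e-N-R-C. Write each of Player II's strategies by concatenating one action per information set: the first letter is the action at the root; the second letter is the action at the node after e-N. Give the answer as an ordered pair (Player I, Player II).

(1, 3)

Trace the play path from the root:
  Player II plays e
  Player I plays W at [e]
→ terminal payoff (1, 3).
(Player I's choice at the node after a is never reached on this path, so it doesn't affect the outcome.)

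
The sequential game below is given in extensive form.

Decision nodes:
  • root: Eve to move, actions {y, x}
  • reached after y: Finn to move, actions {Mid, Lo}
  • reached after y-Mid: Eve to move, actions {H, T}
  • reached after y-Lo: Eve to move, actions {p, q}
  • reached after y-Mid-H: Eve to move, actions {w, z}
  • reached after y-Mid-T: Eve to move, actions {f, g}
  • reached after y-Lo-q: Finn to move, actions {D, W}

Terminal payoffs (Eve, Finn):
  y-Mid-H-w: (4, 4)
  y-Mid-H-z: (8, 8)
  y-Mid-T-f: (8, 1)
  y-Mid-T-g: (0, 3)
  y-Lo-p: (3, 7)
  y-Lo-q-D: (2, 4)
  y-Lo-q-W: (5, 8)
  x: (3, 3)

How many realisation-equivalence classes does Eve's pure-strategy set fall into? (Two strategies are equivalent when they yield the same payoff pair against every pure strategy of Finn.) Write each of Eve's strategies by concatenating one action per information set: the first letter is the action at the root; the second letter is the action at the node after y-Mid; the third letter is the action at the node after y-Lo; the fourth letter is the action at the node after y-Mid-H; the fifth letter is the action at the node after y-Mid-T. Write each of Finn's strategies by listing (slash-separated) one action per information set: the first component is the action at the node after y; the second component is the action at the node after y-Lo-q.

Eve has 32 pure strategies: yHpwf, yHpwg, yHpzf, yHpzg, yHqwf, yHqwg, yHqzf, yHqzg, yTpwf, yTpwg, yTpzf, yTpzg, yTqwf, yTqwg, yTqzf, yTqzg, xHpwf, xHpwg, xHpzf, xHpzg, xHqwf, xHqwg, xHqzf, xHqzg, xTpwf, xTpwg, xTpzf, xTpzg, xTqwf, xTqwg, xTqzf, xTqzg. Columns: Mid/D, Mid/W, Lo/D, Lo/W.
{yHpwf, yHpwg} → row (4,4) (4,4) (3,7) (3,7)
{yHpzf, yHpzg} → row (8,8) (8,8) (3,7) (3,7)
{yHqwf, yHqwg} → row (4,4) (4,4) (2,4) (5,8)
{yHqzf, yHqzg} → row (8,8) (8,8) (2,4) (5,8)
{yTpwf, yTpzf} → row (8,1) (8,1) (3,7) (3,7)
{yTpwg, yTpzg} → row (0,3) (0,3) (3,7) (3,7)
{yTqwf, yTqzf} → row (8,1) (8,1) (2,4) (5,8)
{yTqwg, yTqzg} → row (0,3) (0,3) (2,4) (5,8)
{xHpwf, xHpwg, xHpzf, xHpzg, xHqwf, xHqwg, xHqzf, xHqzg, xTpwf, xTpwg, xTpzf, xTpzg, xTqwf, xTqwg, xTqzf, xTqzg} → row (3,3) (3,3) (3,3) (3,3)
That's 9 distinct rows out of 32 strategies.

9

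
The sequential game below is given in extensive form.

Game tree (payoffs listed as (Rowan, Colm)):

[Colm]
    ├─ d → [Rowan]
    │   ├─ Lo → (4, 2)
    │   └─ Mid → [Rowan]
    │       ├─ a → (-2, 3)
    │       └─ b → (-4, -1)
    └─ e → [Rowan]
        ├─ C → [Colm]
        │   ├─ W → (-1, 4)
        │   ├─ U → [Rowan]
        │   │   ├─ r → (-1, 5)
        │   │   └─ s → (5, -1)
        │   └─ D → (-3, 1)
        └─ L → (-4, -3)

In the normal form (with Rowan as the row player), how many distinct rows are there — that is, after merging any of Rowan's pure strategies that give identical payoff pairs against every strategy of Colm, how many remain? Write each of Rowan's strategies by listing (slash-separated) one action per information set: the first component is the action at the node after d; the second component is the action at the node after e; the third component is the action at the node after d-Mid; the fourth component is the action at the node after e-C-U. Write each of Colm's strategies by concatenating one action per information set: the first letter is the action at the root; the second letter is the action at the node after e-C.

9

Rowan has 16 pure strategies: Lo/C/a/r, Lo/C/a/s, Lo/C/b/r, Lo/C/b/s, Lo/L/a/r, Lo/L/a/s, Lo/L/b/r, Lo/L/b/s, Mid/C/a/r, Mid/C/a/s, Mid/C/b/r, Mid/C/b/s, Mid/L/a/r, Mid/L/a/s, Mid/L/b/r, Mid/L/b/s. Columns: dW, dU, dD, eW, eU, eD.
{Lo/C/a/r, Lo/C/b/r} → row (4,2) (4,2) (4,2) (-1,4) (-1,5) (-3,1)
{Lo/C/a/s, Lo/C/b/s} → row (4,2) (4,2) (4,2) (-1,4) (5,-1) (-3,1)
{Lo/L/a/r, Lo/L/a/s, Lo/L/b/r, Lo/L/b/s} → row (4,2) (4,2) (4,2) (-4,-3) (-4,-3) (-4,-3)
{Mid/C/a/r} → row (-2,3) (-2,3) (-2,3) (-1,4) (-1,5) (-3,1)
{Mid/C/a/s} → row (-2,3) (-2,3) (-2,3) (-1,4) (5,-1) (-3,1)
{Mid/C/b/r} → row (-4,-1) (-4,-1) (-4,-1) (-1,4) (-1,5) (-3,1)
{Mid/C/b/s} → row (-4,-1) (-4,-1) (-4,-1) (-1,4) (5,-1) (-3,1)
{Mid/L/a/r, Mid/L/a/s} → row (-2,3) (-2,3) (-2,3) (-4,-3) (-4,-3) (-4,-3)
{Mid/L/b/r, Mid/L/b/s} → row (-4,-1) (-4,-1) (-4,-1) (-4,-3) (-4,-3) (-4,-3)
That's 9 distinct rows out of 16 strategies.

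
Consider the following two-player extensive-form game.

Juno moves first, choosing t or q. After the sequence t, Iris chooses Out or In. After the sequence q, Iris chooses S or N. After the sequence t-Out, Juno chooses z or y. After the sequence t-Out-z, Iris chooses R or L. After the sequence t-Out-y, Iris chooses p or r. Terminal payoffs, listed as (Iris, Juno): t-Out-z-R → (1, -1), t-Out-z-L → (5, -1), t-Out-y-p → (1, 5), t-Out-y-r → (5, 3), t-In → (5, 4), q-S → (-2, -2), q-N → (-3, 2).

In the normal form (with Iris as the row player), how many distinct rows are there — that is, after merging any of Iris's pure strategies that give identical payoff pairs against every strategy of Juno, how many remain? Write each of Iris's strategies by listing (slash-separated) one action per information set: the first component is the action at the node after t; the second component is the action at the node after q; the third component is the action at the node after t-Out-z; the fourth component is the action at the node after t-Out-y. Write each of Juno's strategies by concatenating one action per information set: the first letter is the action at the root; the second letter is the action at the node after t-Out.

Iris has 16 pure strategies: Out/S/R/p, Out/S/R/r, Out/S/L/p, Out/S/L/r, Out/N/R/p, Out/N/R/r, Out/N/L/p, Out/N/L/r, In/S/R/p, In/S/R/r, In/S/L/p, In/S/L/r, In/N/R/p, In/N/R/r, In/N/L/p, In/N/L/r. Columns: tz, ty, qz, qy.
{Out/S/R/p} → row (1,-1) (1,5) (-2,-2) (-2,-2)
{Out/S/R/r} → row (1,-1) (5,3) (-2,-2) (-2,-2)
{Out/S/L/p} → row (5,-1) (1,5) (-2,-2) (-2,-2)
{Out/S/L/r} → row (5,-1) (5,3) (-2,-2) (-2,-2)
{Out/N/R/p} → row (1,-1) (1,5) (-3,2) (-3,2)
{Out/N/R/r} → row (1,-1) (5,3) (-3,2) (-3,2)
{Out/N/L/p} → row (5,-1) (1,5) (-3,2) (-3,2)
{Out/N/L/r} → row (5,-1) (5,3) (-3,2) (-3,2)
{In/S/R/p, In/S/R/r, In/S/L/p, In/S/L/r} → row (5,4) (5,4) (-2,-2) (-2,-2)
{In/N/R/p, In/N/R/r, In/N/L/p, In/N/L/r} → row (5,4) (5,4) (-3,2) (-3,2)
That's 10 distinct rows out of 16 strategies.

10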